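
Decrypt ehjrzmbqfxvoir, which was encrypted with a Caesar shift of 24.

e(4): 4−24=-20≡6 → g
h(7): 7−24=-17≡9 → j
j(9): 9−24=-15≡11 → l
r(17): 17−24=-7≡19 → t
z(25): 25−24=1 → b
m(12): 12−24=-12≡14 → o
b(1): 1−24=-23≡3 → d
q(16): 16−24=-8≡18 → s
f(5): 5−24=-19≡7 → h
x(23): 23−24=-1≡25 → z
v(21): 21−24=-3≡23 → x
o(14): 14−24=-10≡16 → q
i(8): 8−24=-16≡10 → k
r(17): 17−24=-7≡19 → t

gjltbodshzxqkt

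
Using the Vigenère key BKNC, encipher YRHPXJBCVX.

Repeat the key across the message: BKNCBKNCBK
Y(24)+B(1): 25 → Z
R(17)+K(10): 27≡1 → B
H(7)+N(13): 20 → U
P(15)+C(2): 17 → R
X(23)+B(1): 24 → Y
J(9)+K(10): 19 → T
B(1)+N(13): 14 → O
C(2)+C(2): 4 → E
V(21)+B(1): 22 → W
X(23)+K(10): 33≡7 → H

ZBURYTOEWH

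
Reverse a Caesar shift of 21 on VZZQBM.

AEEVGR

V(21): 21−21=0 → A
Z(25): 25−21=4 → E
Z(25): 25−21=4 → E
Q(16): 16−21=-5≡21 → V
B(1): 1−21=-20≡6 → G
M(12): 12−21=-9≡17 → R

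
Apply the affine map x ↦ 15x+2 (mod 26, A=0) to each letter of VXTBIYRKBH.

V(21): 15·21+2=317≡5 → F
X(23): 15·23+2=347≡9 → J
T(19): 15·19+2=287≡1 → B
B(1): 15·1+2=17 → R
I(8): 15·8+2=122≡18 → S
Y(24): 15·24+2=362≡24 → Y
R(17): 15·17+2=257≡23 → X
K(10): 15·10+2=152≡22 → W
B(1): 15·1+2=17 → R
H(7): 15·7+2=107≡3 → D

FJBRSYXWRD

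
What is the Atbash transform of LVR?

L(11) → O(14)
V(21) → E(4)
R(17) → I(8)

OEI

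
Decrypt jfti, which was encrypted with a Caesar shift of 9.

j(9): 9−9=0 → a
f(5): 5−9=-4≡22 → w
t(19): 19−9=10 → k
i(8): 8−9=-1≡25 → z

awkz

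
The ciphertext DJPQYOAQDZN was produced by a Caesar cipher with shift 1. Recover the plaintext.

CIOPXNZPCYM

D(3): 3−1=2 → C
J(9): 9−1=8 → I
P(15): 15−1=14 → O
Q(16): 16−1=15 → P
Y(24): 24−1=23 → X
O(14): 14−1=13 → N
A(0): 0−1=-1≡25 → Z
Q(16): 16−1=15 → P
D(3): 3−1=2 → C
Z(25): 25−1=24 → Y
N(13): 13−1=12 → M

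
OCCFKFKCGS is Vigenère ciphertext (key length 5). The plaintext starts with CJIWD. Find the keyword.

MTUJH

Subtract each crib letter from the matching ciphertext letter (mod 26):
O(14)−C(2)=12 → M
C(2)−J(9)=-7≡19 → T
C(2)−I(8)=-6≡20 → U
F(5)−W(22)=-17≡9 → J
K(10)−D(3)=7 → H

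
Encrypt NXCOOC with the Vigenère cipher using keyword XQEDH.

KNGRVZ

Repeat the key across the message: XQEDHX
N(13)+X(23): 36≡10 → K
X(23)+Q(16): 39≡13 → N
C(2)+E(4): 6 → G
O(14)+D(3): 17 → R
O(14)+H(7): 21 → V
C(2)+X(23): 25 → Z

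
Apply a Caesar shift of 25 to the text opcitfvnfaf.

o(14): 14+25=39≡13 → n
p(15): 15+25=40≡14 → o
c(2): 2+25=27≡1 → b
i(8): 8+25=33≡7 → h
t(19): 19+25=44≡18 → s
f(5): 5+25=30≡4 → e
v(21): 21+25=46≡20 → u
n(13): 13+25=38≡12 → m
f(5): 5+25=30≡4 → e
a(0): 0+25=25 → z
f(5): 5+25=30≡4 → e

nobhseumeze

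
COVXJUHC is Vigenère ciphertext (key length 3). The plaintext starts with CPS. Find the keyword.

AZD

Subtract each crib letter from the matching ciphertext letter (mod 26):
C(2)−C(2)=0 → A
O(14)−P(15)=-1≡25 → Z
V(21)−S(18)=3 → D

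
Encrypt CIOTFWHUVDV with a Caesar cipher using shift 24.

C(2): 2+24=26≡0 → A
I(8): 8+24=32≡6 → G
O(14): 14+24=38≡12 → M
T(19): 19+24=43≡17 → R
F(5): 5+24=29≡3 → D
W(22): 22+24=46≡20 → U
H(7): 7+24=31≡5 → F
U(20): 20+24=44≡18 → S
V(21): 21+24=45≡19 → T
D(3): 3+24=27≡1 → B
V(21): 21+24=45≡19 → T

AGMRDUFSTBT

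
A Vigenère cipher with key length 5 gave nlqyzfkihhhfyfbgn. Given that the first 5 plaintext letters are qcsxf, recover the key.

Subtract each crib letter from the matching ciphertext letter (mod 26):
n(13)−q(16)=-3≡23 → x
l(11)−c(2)=9 → j
q(16)−s(18)=-2≡24 → y
y(24)−x(23)=1 → b
z(25)−f(5)=20 → u

xjybu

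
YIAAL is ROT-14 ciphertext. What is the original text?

KUMMX

Y(24): 24−14=10 → K
I(8): 8−14=-6≡20 → U
A(0): 0−14=-14≡12 → M
A(0): 0−14=-14≡12 → M
L(11): 11−14=-3≡23 → X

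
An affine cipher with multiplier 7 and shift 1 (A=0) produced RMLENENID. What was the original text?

The inverse of 7 mod 26 is 15, since 7·15=105≡1. Apply D(y)=15·(y−1) mod 26:
R(17): 15·(17−1)=240≡6 → G
M(12): 15·(12−1)=165≡9 → J
L(11): 15·(11−1)=150≡20 → U
E(4): 15·(4−1)=45≡19 → T
N(13): 15·(13−1)=180≡24 → Y
E(4): 15·(4−1)=45≡19 → T
N(13): 15·(13−1)=180≡24 → Y
I(8): 15·(8−1)=105≡1 → B
D(3): 15·(3−1)=30≡4 → E

GJUTYTYBE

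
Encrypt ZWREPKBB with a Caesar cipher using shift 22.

Z(25): 25+22=47≡21 → V
W(22): 22+22=44≡18 → S
R(17): 17+22=39≡13 → N
E(4): 4+22=26≡0 → A
P(15): 15+22=37≡11 → L
K(10): 10+22=32≡6 → G
B(1): 1+22=23 → X
B(1): 1+22=23 → X

VSNALGXX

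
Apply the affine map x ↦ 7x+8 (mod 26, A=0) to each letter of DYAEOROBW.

DUIKCXCPG

D(3): 7·3+8=29≡3 → D
Y(24): 7·24+8=176≡20 → U
A(0): 7·0+8=8 → I
E(4): 7·4+8=36≡10 → K
O(14): 7·14+8=106≡2 → C
R(17): 7·17+8=127≡23 → X
O(14): 7·14+8=106≡2 → C
B(1): 7·1+8=15 → P
W(22): 7·22+8=162≡6 → G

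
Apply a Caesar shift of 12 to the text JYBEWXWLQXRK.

J(9): 9+12=21 → V
Y(24): 24+12=36≡10 → K
B(1): 1+12=13 → N
E(4): 4+12=16 → Q
W(22): 22+12=34≡8 → I
X(23): 23+12=35≡9 → J
W(22): 22+12=34≡8 → I
L(11): 11+12=23 → X
Q(16): 16+12=28≡2 → C
X(23): 23+12=35≡9 → J
R(17): 17+12=29≡3 → D
K(10): 10+12=22 → W

VKNQIJIXCJDW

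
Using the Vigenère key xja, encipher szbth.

Repeat the key across the message: xjaxj
s(18)+x(23): 41≡15 → p
z(25)+j(9): 34≡8 → i
b(1)+a(0): 1 → b
t(19)+x(23): 42≡16 → q
h(7)+j(9): 16 → q

pibqq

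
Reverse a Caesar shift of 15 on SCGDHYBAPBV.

DNROSJMLAMG

S(18): 18−15=3 → D
C(2): 2−15=-13≡13 → N
G(6): 6−15=-9≡17 → R
D(3): 3−15=-12≡14 → O
H(7): 7−15=-8≡18 → S
Y(24): 24−15=9 → J
B(1): 1−15=-14≡12 → M
A(0): 0−15=-15≡11 → L
P(15): 15−15=0 → A
B(1): 1−15=-14≡12 → M
V(21): 21−15=6 → G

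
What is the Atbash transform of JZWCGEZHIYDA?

J(9) → Q(16)
Z(25) → A(0)
W(22) → D(3)
C(2) → X(23)
G(6) → T(19)
E(4) → V(21)
Z(25) → A(0)
H(7) → S(18)
I(8) → R(17)
Y(24) → B(1)
D(3) → W(22)
A(0) → Z(25)

QADXTVASRBWZ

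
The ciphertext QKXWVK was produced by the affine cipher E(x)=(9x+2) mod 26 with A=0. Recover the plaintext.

The inverse of 9 mod 26 is 3, since 9·3=27≡1. Apply D(y)=3·(y−2) mod 26:
Q(16): 3·(16−2)=42≡16 → Q
K(10): 3·(10−2)=24 → Y
X(23): 3·(23−2)=63≡11 → L
W(22): 3·(22−2)=60≡8 → I
V(21): 3·(21−2)=57≡5 → F
K(10): 3·(10−2)=24 → Y

QYLIFY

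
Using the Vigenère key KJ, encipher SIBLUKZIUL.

Repeat the key across the message: KJKJKJKJKJ
S(18)+K(10): 28≡2 → C
I(8)+J(9): 17 → R
B(1)+K(10): 11 → L
L(11)+J(9): 20 → U
U(20)+K(10): 30≡4 → E
K(10)+J(9): 19 → T
Z(25)+K(10): 35≡9 → J
I(8)+J(9): 17 → R
U(20)+K(10): 30≡4 → E
L(11)+J(9): 20 → U

CRLUETJREU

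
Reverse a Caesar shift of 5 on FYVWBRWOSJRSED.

F(5): 5−5=0 → A
Y(24): 24−5=19 → T
V(21): 21−5=16 → Q
W(22): 22−5=17 → R
B(1): 1−5=-4≡22 → W
R(17): 17−5=12 → M
W(22): 22−5=17 → R
O(14): 14−5=9 → J
S(18): 18−5=13 → N
J(9): 9−5=4 → E
R(17): 17−5=12 → M
S(18): 18−5=13 → N
E(4): 4−5=-1≡25 → Z
D(3): 3−5=-2≡24 → Y

ATQRWMRJNEMNZY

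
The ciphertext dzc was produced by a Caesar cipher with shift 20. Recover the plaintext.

d(3): 3−20=-17≡9 → j
z(25): 25−20=5 → f
c(2): 2−20=-18≡8 → i

jfi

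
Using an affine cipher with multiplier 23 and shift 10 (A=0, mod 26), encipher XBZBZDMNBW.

X(23): 23·23+10=539≡19 → T
B(1): 23·1+10=33≡7 → H
Z(25): 23·25+10=585≡13 → N
B(1): 23·1+10=33≡7 → H
Z(25): 23·25+10=585≡13 → N
D(3): 23·3+10=79≡1 → B
M(12): 23·12+10=286≡0 → A
N(13): 23·13+10=309≡23 → X
B(1): 23·1+10=33≡7 → H
W(22): 23·22+10=516≡22 → W

THNHNBAXHW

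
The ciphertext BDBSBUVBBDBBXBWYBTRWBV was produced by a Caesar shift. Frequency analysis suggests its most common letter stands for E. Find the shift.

23

The most frequent ciphertext letter is B (appears 10 times).
B is position 1; E is position 4.
Shift = -3≡23.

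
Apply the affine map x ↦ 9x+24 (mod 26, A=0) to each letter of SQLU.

S(18): 9·18+24=186≡4 → E
Q(16): 9·16+24=168≡12 → M
L(11): 9·11+24=123≡19 → T
U(20): 9·20+24=204≡22 → W

EMTW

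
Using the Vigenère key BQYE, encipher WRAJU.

XHYNV

Repeat the key across the message: BQYEB
W(22)+B(1): 23 → X
R(17)+Q(16): 33≡7 → H
A(0)+Y(24): 24 → Y
J(9)+E(4): 13 → N
U(20)+B(1): 21 → V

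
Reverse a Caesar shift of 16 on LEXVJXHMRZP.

L(11): 11−16=-5≡21 → V
E(4): 4−16=-12≡14 → O
X(23): 23−16=7 → H
V(21): 21−16=5 → F
J(9): 9−16=-7≡19 → T
X(23): 23−16=7 → H
H(7): 7−16=-9≡17 → R
M(12): 12−16=-4≡22 → W
R(17): 17−16=1 → B
Z(25): 25−16=9 → J
P(15): 15−16=-1≡25 → Z

VOHFTHRWBJZ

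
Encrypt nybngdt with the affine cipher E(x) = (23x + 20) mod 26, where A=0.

n(13): 23·13+20=319≡7 → h
y(24): 23·24+20=572≡0 → a
b(1): 23·1+20=43≡17 → r
n(13): 23·13+20=319≡7 → h
g(6): 23·6+20=158≡2 → c
d(3): 23·3+20=89≡11 → l
t(19): 23·19+20=457≡15 → p

harhclp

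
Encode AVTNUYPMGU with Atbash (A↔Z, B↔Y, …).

ZEGMFBKNTF

A(0) → Z(25)
V(21) → E(4)
T(19) → G(6)
N(13) → M(12)
U(20) → F(5)
Y(24) → B(1)
P(15) → K(10)
M(12) → N(13)
G(6) → T(19)
U(20) → F(5)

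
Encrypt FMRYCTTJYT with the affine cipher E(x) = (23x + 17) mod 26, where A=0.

CHSXLMMQXM

F(5): 23·5+17=132≡2 → C
M(12): 23·12+17=293≡7 → H
R(17): 23·17+17=408≡18 → S
Y(24): 23·24+17=569≡23 → X
C(2): 23·2+17=63≡11 → L
T(19): 23·19+17=454≡12 → M
T(19): 23·19+17=454≡12 → M
J(9): 23·9+17=224≡16 → Q
Y(24): 23·24+17=569≡23 → X
T(19): 23·19+17=454≡12 → M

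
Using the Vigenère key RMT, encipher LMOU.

Repeat the key across the message: RMTR
L(11)+R(17): 28≡2 → C
M(12)+M(12): 24 → Y
O(14)+T(19): 33≡7 → H
U(20)+R(17): 37≡11 → L

CYHL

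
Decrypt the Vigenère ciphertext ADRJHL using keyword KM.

QRHXXZ

Repeat the key across the ciphertext: KMKMKM
A(0)−K(10): -10≡16 → Q
D(3)−M(12): -9≡17 → R
R(17)−K(10): 7 → H
J(9)−M(12): -3≡23 → X
H(7)−K(10): -3≡23 → X
L(11)−M(12): -1≡25 → Z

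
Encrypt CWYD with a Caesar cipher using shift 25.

BVXC

C(2): 2+25=27≡1 → B
W(22): 22+25=47≡21 → V
Y(24): 24+25=49≡23 → X
D(3): 3+25=28≡2 → C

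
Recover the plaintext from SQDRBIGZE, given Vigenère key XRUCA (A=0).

Repeat the key across the ciphertext: XRUCAXRUC
S(18)−X(23): -5≡21 → V
Q(16)−R(17): -1≡25 → Z
D(3)−U(20): -17≡9 → J
R(17)−C(2): 15 → P
B(1)−A(0): 1 → B
I(8)−X(23): -15≡11 → L
G(6)−R(17): -11≡15 → P
Z(25)−U(20): 5 → F
E(4)−C(2): 2 → C

VZJPBLPFC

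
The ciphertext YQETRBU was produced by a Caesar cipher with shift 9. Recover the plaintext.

Y(24): 24−9=15 → P
Q(16): 16−9=7 → H
E(4): 4−9=-5≡21 → V
T(19): 19−9=10 → K
R(17): 17−9=8 → I
B(1): 1−9=-8≡18 → S
U(20): 20−9=11 → L

PHVKISL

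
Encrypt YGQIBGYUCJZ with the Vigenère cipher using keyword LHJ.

Repeat the key across the message: LHJLHJLHJLH
Y(24)+L(11): 35≡9 → J
G(6)+H(7): 13 → N
Q(16)+J(9): 25 → Z
I(8)+L(11): 19 → T
B(1)+H(7): 8 → I
G(6)+J(9): 15 → P
Y(24)+L(11): 35≡9 → J
U(20)+H(7): 27≡1 → B
C(2)+J(9): 11 → L
J(9)+L(11): 20 → U
Z(25)+H(7): 32≡6 → G

JNZTIPJBLUG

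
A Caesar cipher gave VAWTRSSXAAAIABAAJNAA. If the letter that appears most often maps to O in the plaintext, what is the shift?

12

The most frequent ciphertext letter is A (appears 9 times).
A is position 0; O is position 14.
Shift = -14≡12.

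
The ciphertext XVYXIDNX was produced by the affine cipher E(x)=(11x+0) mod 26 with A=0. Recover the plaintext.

The inverse of 11 mod 26 is 19, since 11·19=209≡1. Apply D(y)=19·(y−0) mod 26:
X(23): 19·(23−0)=437≡21 → V
V(21): 19·(21−0)=399≡9 → J
Y(24): 19·(24−0)=456≡14 → O
X(23): 19·(23−0)=437≡21 → V
I(8): 19·(8−0)=152≡22 → W
D(3): 19·(3−0)=57≡5 → F
N(13): 19·(13−0)=247≡13 → N
X(23): 19·(23−0)=437≡21 → V

VJOVWFNV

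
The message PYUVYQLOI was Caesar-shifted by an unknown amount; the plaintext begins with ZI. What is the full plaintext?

From the crib: P(15)−Z(25)=-10≡16, so the shift is 16.
Subtract 16 from each ciphertext letter:
P(15): 15−16=-1≡25 → Z
Y(24): 24−16=8 → I
U(20): 20−16=4 → E
V(21): 21−16=5 → F
Y(24): 24−16=8 → I
Q(16): 16−16=0 → A
L(11): 11−16=-5≡21 → V
O(14): 14−16=-2≡24 → Y
I(8): 8−16=-8≡18 → S

ZIEFIAVYS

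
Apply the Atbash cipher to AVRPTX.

A(0) → Z(25)
V(21) → E(4)
R(17) → I(8)
P(15) → K(10)
T(19) → G(6)
X(23) → C(2)

ZEIKGC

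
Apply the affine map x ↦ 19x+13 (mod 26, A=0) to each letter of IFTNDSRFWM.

JEKASRYEPH

I(8): 19·8+13=165≡9 → J
F(5): 19·5+13=108≡4 → E
T(19): 19·19+13=374≡10 → K
N(13): 19·13+13=260≡0 → A
D(3): 19·3+13=70≡18 → S
S(18): 19·18+13=355≡17 → R
R(17): 19·17+13=336≡24 → Y
F(5): 19·5+13=108≡4 → E
W(22): 19·22+13=431≡15 → P
M(12): 19·12+13=241≡7 → H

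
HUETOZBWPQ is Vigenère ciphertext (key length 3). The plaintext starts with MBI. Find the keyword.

VTW

Subtract each crib letter from the matching ciphertext letter (mod 26):
H(7)−M(12)=-5≡21 → V
U(20)−B(1)=19 → T
E(4)−I(8)=-4≡22 → W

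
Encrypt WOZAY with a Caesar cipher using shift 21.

RJUVT

W(22): 22+21=43≡17 → R
O(14): 14+21=35≡9 → J
Z(25): 25+21=46≡20 → U
A(0): 0+21=21 → V
Y(24): 24+21=45≡19 → T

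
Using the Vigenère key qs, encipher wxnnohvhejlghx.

Repeat the key across the message: qsqsqsqsqsqsqs
w(22)+q(16): 38≡12 → m
x(23)+s(18): 41≡15 → p
n(13)+q(16): 29≡3 → d
n(13)+s(18): 31≡5 → f
o(14)+q(16): 30≡4 → e
h(7)+s(18): 25 → z
v(21)+q(16): 37≡11 → l
h(7)+s(18): 25 → z
e(4)+q(16): 20 → u
j(9)+s(18): 27≡1 → b
l(11)+q(16): 27≡1 → b
g(6)+s(18): 24 → y
h(7)+q(16): 23 → x
x(23)+s(18): 41≡15 → p

mpdfezlzubbyxp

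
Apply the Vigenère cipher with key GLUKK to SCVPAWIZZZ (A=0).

YNPZKCTTJJ

Repeat the key across the message: GLUKKGLUKK
S(18)+G(6): 24 → Y
C(2)+L(11): 13 → N
V(21)+U(20): 41≡15 → P
P(15)+K(10): 25 → Z
A(0)+K(10): 10 → K
W(22)+G(6): 28≡2 → C
I(8)+L(11): 19 → T
Z(25)+U(20): 45≡19 → T
Z(25)+K(10): 35≡9 → J
Z(25)+K(10): 35≡9 → J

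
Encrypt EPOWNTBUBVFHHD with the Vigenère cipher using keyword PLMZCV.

TAAVPOQFNUHCWO

Repeat the key across the message: PLMZCVPLMZCVPL
E(4)+P(15): 19 → T
P(15)+L(11): 26≡0 → A
O(14)+M(12): 26≡0 → A
W(22)+Z(25): 47≡21 → V
N(13)+C(2): 15 → P
T(19)+V(21): 40≡14 → O
B(1)+P(15): 16 → Q
U(20)+L(11): 31≡5 → F
B(1)+M(12): 13 → N
V(21)+Z(25): 46≡20 → U
F(5)+C(2): 7 → H
H(7)+V(21): 28≡2 → C
H(7)+P(15): 22 → W
D(3)+L(11): 14 → O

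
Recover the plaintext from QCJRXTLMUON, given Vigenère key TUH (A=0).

XICYDMSSNVT

Repeat the key across the ciphertext: TUHTUHTUHTU
Q(16)−T(19): -3≡23 → X
C(2)−U(20): -18≡8 → I
J(9)−H(7): 2 → C
R(17)−T(19): -2≡24 → Y
X(23)−U(20): 3 → D
T(19)−H(7): 12 → M
L(11)−T(19): -8≡18 → S
M(12)−U(20): -8≡18 → S
U(20)−H(7): 13 → N
O(14)−T(19): -5≡21 → V
N(13)−U(20): -7≡19 → T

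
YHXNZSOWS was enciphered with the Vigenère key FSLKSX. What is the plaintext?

Repeat the key across the ciphertext: FSLKSXFSL
Y(24)−F(5): 19 → T
H(7)−S(18): -11≡15 → P
X(23)−L(11): 12 → M
N(13)−K(10): 3 → D
Z(25)−S(18): 7 → H
S(18)−X(23): -5≡21 → V
O(14)−F(5): 9 → J
W(22)−S(18): 4 → E
S(18)−L(11): 7 → H

TPMDHVJEH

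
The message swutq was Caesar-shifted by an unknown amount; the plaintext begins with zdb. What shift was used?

19

From the crib: s(18)−z(25)=-7≡19, so the shift is 19.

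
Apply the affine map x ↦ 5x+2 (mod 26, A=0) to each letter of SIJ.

OQV

S(18): 5·18+2=92≡14 → O
I(8): 5·8+2=42≡16 → Q
J(9): 5·9+2=47≡21 → V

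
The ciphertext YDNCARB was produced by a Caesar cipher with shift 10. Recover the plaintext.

Y(24): 24−10=14 → O
D(3): 3−10=-7≡19 → T
N(13): 13−10=3 → D
C(2): 2−10=-8≡18 → S
A(0): 0−10=-10≡16 → Q
R(17): 17−10=7 → H
B(1): 1−10=-9≡17 → R

OTDSQHR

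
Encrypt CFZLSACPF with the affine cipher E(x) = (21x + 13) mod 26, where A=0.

DOSKBNDQO

C(2): 21·2+13=55≡3 → D
F(5): 21·5+13=118≡14 → O
Z(25): 21·25+13=538≡18 → S
L(11): 21·11+13=244≡10 → K
S(18): 21·18+13=391≡1 → B
A(0): 21·0+13=13 → N
C(2): 21·2+13=55≡3 → D
P(15): 21·15+13=328≡16 → Q
F(5): 21·5+13=118≡14 → O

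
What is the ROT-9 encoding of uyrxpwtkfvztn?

u(20): 20+9=29≡3 → d
y(24): 24+9=33≡7 → h
r(17): 17+9=26≡0 → a
x(23): 23+9=32≡6 → g
p(15): 15+9=24 → y
w(22): 22+9=31≡5 → f
t(19): 19+9=28≡2 → c
k(10): 10+9=19 → t
f(5): 5+9=14 → o
v(21): 21+9=30≡4 → e
z(25): 25+9=34≡8 → i
t(19): 19+9=28≡2 → c
n(13): 13+9=22 → w

dhagyfctoeicw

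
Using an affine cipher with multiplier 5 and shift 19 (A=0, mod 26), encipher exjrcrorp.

e(4): 5·4+19=39≡13 → n
x(23): 5·23+19=134≡4 → e
j(9): 5·9+19=64≡12 → m
r(17): 5·17+19=104≡0 → a
c(2): 5·2+19=29≡3 → d
r(17): 5·17+19=104≡0 → a
o(14): 5·14+19=89≡11 → l
r(17): 5·17+19=104≡0 → a
p(15): 5·15+19=94≡16 → q

nemadalaq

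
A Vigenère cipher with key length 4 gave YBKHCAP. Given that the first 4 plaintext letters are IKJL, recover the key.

QRBW

Subtract each crib letter from the matching ciphertext letter (mod 26):
Y(24)−I(8)=16 → Q
B(1)−K(10)=-9≡17 → R
K(10)−J(9)=1 → B
H(7)−L(11)=-4≡22 → W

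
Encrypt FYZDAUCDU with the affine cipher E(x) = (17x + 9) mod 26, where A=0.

F(5): 17·5+9=94≡16 → Q
Y(24): 17·24+9=417≡1 → B
Z(25): 17·25+9=434≡18 → S
D(3): 17·3+9=60≡8 → I
A(0): 17·0+9=9 → J
U(20): 17·20+9=349≡11 → L
C(2): 17·2+9=43≡17 → R
D(3): 17·3+9=60≡8 → I
U(20): 17·20+9=349≡11 → L

QBSIJLRIL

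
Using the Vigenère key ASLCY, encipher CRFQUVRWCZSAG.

CJQSSVJHEXSSR

Repeat the key across the message: ASLCYASLCYASL
C(2)+A(0): 2 → C
R(17)+S(18): 35≡9 → J
F(5)+L(11): 16 → Q
Q(16)+C(2): 18 → S
U(20)+Y(24): 44≡18 → S
V(21)+A(0): 21 → V
R(17)+S(18): 35≡9 → J
W(22)+L(11): 33≡7 → H
C(2)+C(2): 4 → E
Z(25)+Y(24): 49≡23 → X
S(18)+A(0): 18 → S
A(0)+S(18): 18 → S
G(6)+L(11): 17 → R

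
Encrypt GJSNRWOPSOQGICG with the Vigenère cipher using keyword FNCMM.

Repeat the key across the message: FNCMMFNCMMFNCMM
G(6)+F(5): 11 → L
J(9)+N(13): 22 → W
S(18)+C(2): 20 → U
N(13)+M(12): 25 → Z
R(17)+M(12): 29≡3 → D
W(22)+F(5): 27≡1 → B
O(14)+N(13): 27≡1 → B
P(15)+C(2): 17 → R
S(18)+M(12): 30≡4 → E
O(14)+M(12): 26≡0 → A
Q(16)+F(5): 21 → V
G(6)+N(13): 19 → T
I(8)+C(2): 10 → K
C(2)+M(12): 14 → O
G(6)+M(12): 18 → S

LWUZDBBREAVTKOS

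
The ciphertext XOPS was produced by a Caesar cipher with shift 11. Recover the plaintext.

MDEH

X(23): 23−11=12 → M
O(14): 14−11=3 → D
P(15): 15−11=4 → E
S(18): 18−11=7 → H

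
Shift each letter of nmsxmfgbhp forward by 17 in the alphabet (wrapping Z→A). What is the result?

edjodwxsyg

n(13): 13+17=30≡4 → e
m(12): 12+17=29≡3 → d
s(18): 18+17=35≡9 → j
x(23): 23+17=40≡14 → o
m(12): 12+17=29≡3 → d
f(5): 5+17=22 → w
g(6): 6+17=23 → x
b(1): 1+17=18 → s
h(7): 7+17=24 → y
p(15): 15+17=32≡6 → g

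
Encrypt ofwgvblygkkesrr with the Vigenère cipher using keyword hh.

vmdncisfnrrlzyy

Repeat the key across the message: hhhhhhhhhhhhhhh
o(14)+h(7): 21 → v
f(5)+h(7): 12 → m
w(22)+h(7): 29≡3 → d
g(6)+h(7): 13 → n
v(21)+h(7): 28≡2 → c
b(1)+h(7): 8 → i
l(11)+h(7): 18 → s
y(24)+h(7): 31≡5 → f
g(6)+h(7): 13 → n
k(10)+h(7): 17 → r
k(10)+h(7): 17 → r
e(4)+h(7): 11 → l
s(18)+h(7): 25 → z
r(17)+h(7): 24 → y
r(17)+h(7): 24 → y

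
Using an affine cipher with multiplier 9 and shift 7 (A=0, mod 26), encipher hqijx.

h(7): 9·7+7=70≡18 → s
q(16): 9·16+7=151≡21 → v
i(8): 9·8+7=79≡1 → b
j(9): 9·9+7=88≡10 → k
x(23): 9·23+7=214≡6 → g

svbkg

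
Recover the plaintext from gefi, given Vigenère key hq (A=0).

Repeat the key across the ciphertext: hqhq
g(6)−h(7): -1≡25 → z
e(4)−q(16): -12≡14 → o
f(5)−h(7): -2≡24 → y
i(8)−q(16): -8≡18 → s

zoys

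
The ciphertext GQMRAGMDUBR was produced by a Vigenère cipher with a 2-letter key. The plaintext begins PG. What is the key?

Subtract each crib letter from the matching ciphertext letter (mod 26):
G(6)−P(15)=-9≡17 → R
Q(16)−G(6)=10 → K

RK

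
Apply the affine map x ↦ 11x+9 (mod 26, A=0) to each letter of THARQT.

T(19): 11·19+9=218≡10 → K
H(7): 11·7+9=86≡8 → I
A(0): 11·0+9=9 → J
R(17): 11·17+9=196≡14 → O
Q(16): 11·16+9=185≡3 → D
T(19): 11·19+9=218≡10 → K

KIJODK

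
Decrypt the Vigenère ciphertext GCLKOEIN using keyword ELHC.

Repeat the key across the ciphertext: ELHCELHC
G(6)−E(4): 2 → C
C(2)−L(11): -9≡17 → R
L(11)−H(7): 4 → E
K(10)−C(2): 8 → I
O(14)−E(4): 10 → K
E(4)−L(11): -7≡19 → T
I(8)−H(7): 1 → B
N(13)−C(2): 11 → L

CREIKTBL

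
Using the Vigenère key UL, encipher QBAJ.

Repeat the key across the message: ULUL
Q(16)+U(20): 36≡10 → K
B(1)+L(11): 12 → M
A(0)+U(20): 20 → U
J(9)+L(11): 20 → U

KMUU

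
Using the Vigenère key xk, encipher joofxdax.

gylpunxh

Repeat the key across the message: xkxkxkxk
j(9)+x(23): 32≡6 → g
o(14)+k(10): 24 → y
o(14)+x(23): 37≡11 → l
f(5)+k(10): 15 → p
x(23)+x(23): 46≡20 → u
d(3)+k(10): 13 → n
a(0)+x(23): 23 → x
x(23)+k(10): 33≡7 → h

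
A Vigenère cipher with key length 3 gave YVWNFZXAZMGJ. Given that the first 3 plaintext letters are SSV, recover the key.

Subtract each crib letter from the matching ciphertext letter (mod 26):
Y(24)−S(18)=6 → G
V(21)−S(18)=3 → D
W(22)−V(21)=1 → B

GDB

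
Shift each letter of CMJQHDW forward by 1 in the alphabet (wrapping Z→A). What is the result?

DNKRIEX

C(2): 2+1=3 → D
M(12): 12+1=13 → N
J(9): 9+1=10 → K
Q(16): 16+1=17 → R
H(7): 7+1=8 → I
D(3): 3+1=4 → E
W(22): 22+1=23 → X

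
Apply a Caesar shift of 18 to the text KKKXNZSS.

K(10): 10+18=28≡2 → C
K(10): 10+18=28≡2 → C
K(10): 10+18=28≡2 → C
X(23): 23+18=41≡15 → P
N(13): 13+18=31≡5 → F
Z(25): 25+18=43≡17 → R
S(18): 18+18=36≡10 → K
S(18): 18+18=36≡10 → K

CCCPFRKK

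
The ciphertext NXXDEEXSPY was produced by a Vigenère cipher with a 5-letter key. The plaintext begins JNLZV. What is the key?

EKMEJ

Subtract each crib letter from the matching ciphertext letter (mod 26):
N(13)−J(9)=4 → E
X(23)−N(13)=10 → K
X(23)−L(11)=12 → M
D(3)−Z(25)=-22≡4 → E
E(4)−V(21)=-17≡9 → J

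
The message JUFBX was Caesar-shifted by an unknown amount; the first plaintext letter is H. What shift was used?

2

From the crib: J(9)−H(7)=2, so the shift is 2.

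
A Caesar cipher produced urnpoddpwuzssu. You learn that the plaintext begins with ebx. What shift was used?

16

From the crib: u(20)−e(4)=16, so the shift is 16.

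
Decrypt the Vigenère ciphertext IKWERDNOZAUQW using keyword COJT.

Repeat the key across the ciphertext: COJTCOJTCOJTC
I(8)−C(2): 6 → G
K(10)−O(14): -4≡22 → W
W(22)−J(9): 13 → N
E(4)−T(19): -15≡11 → L
R(17)−C(2): 15 → P
D(3)−O(14): -11≡15 → P
N(13)−J(9): 4 → E
O(14)−T(19): -5≡21 → V
Z(25)−C(2): 23 → X
A(0)−O(14): -14≡12 → M
U(20)−J(9): 11 → L
Q(16)−T(19): -3≡23 → X
W(22)−C(2): 20 → U

GWNLPPEVXMLXU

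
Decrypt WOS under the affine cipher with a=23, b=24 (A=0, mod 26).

The inverse of 23 mod 26 is 17, since 23·17=391≡1. Apply D(y)=17·(y−24) mod 26:
W(22): 17·(22−24)=-34≡18 → S
O(14): 17·(14−24)=-170≡12 → M
S(18): 17·(18−24)=-102≡2 → C

SMC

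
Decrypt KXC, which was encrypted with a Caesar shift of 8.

CPU

K(10): 10−8=2 → C
X(23): 23−8=15 → P
C(2): 2−8=-6≡20 → U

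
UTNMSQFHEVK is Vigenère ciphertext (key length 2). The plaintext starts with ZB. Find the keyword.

Subtract each crib letter from the matching ciphertext letter (mod 26):
U(20)−Z(25)=-5≡21 → V
T(19)−B(1)=18 → S

VS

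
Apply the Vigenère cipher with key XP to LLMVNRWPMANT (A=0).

Repeat the key across the message: XPXPXPXPXPXP
L(11)+X(23): 34≡8 → I
L(11)+P(15): 26≡0 → A
M(12)+X(23): 35≡9 → J
V(21)+P(15): 36≡10 → K
N(13)+X(23): 36≡10 → K
R(17)+P(15): 32≡6 → G
W(22)+X(23): 45≡19 → T
P(15)+P(15): 30≡4 → E
M(12)+X(23): 35≡9 → J
A(0)+P(15): 15 → P
N(13)+X(23): 36≡10 → K
T(19)+P(15): 34≡8 → I

IAJKKGTEJPKI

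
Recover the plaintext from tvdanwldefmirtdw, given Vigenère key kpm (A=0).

Repeat the key across the ciphertext: kpmkpmkpmkpmkpmk
t(19)−k(10): 9 → j
v(21)−p(15): 6 → g
d(3)−m(12): -9≡17 → r
a(0)−k(10): -10≡16 → q
n(13)−p(15): -2≡24 → y
w(22)−m(12): 10 → k
l(11)−k(10): 1 → b
d(3)−p(15): -12≡14 → o
e(4)−m(12): -8≡18 → s
f(5)−k(10): -5≡21 → v
m(12)−p(15): -3≡23 → x
i(8)−m(12): -4≡22 → w
r(17)−k(10): 7 → h
t(19)−p(15): 4 → e
d(3)−m(12): -9≡17 → r
w(22)−k(10): 12 → m

jgrqykbosvxwherm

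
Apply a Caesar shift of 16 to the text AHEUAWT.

A(0): 0+16=16 → Q
H(7): 7+16=23 → X
E(4): 4+16=20 → U
U(20): 20+16=36≡10 → K
A(0): 0+16=16 → Q
W(22): 22+16=38≡12 → M
T(19): 19+16=35≡9 → J

QXUKQMJ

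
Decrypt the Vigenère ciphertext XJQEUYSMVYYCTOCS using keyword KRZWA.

Repeat the key across the ciphertext: KRZWAKRZWAKRZWAK
X(23)−K(10): 13 → N
J(9)−R(17): -8≡18 → S
Q(16)−Z(25): -9≡17 → R
E(4)−W(22): -18≡8 → I
U(20)−A(0): 20 → U
Y(24)−K(10): 14 → O
S(18)−R(17): 1 → B
M(12)−Z(25): -13≡13 → N
V(21)−W(22): -1≡25 → Z
Y(24)−A(0): 24 → Y
Y(24)−K(10): 14 → O
C(2)−R(17): -15≡11 → L
T(19)−Z(25): -6≡20 → U
O(14)−W(22): -8≡18 → S
C(2)−A(0): 2 → C
S(18)−K(10): 8 → I

NSRIUOBNZYOLUSCI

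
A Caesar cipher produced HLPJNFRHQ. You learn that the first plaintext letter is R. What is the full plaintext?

From the crib: H(7)−R(17)=-10≡16, so the shift is 16.
Subtract 16 from each ciphertext letter:
H(7): 7−16=-9≡17 → R
L(11): 11−16=-5≡21 → V
P(15): 15−16=-1≡25 → Z
J(9): 9−16=-7≡19 → T
N(13): 13−16=-3≡23 → X
F(5): 5−16=-11≡15 → P
R(17): 17−16=1 → B
H(7): 7−16=-9≡17 → R
Q(16): 16−16=0 → A

RVZTXPBRA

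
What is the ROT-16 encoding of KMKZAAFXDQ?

ACAPQQVNTG

K(10): 10+16=26≡0 → A
M(12): 12+16=28≡2 → C
K(10): 10+16=26≡0 → A
Z(25): 25+16=41≡15 → P
A(0): 0+16=16 → Q
A(0): 0+16=16 → Q
F(5): 5+16=21 → V
X(23): 23+16=39≡13 → N
D(3): 3+16=19 → T
Q(16): 16+16=32≡6 → G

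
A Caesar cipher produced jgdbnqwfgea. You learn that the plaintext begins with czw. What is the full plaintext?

From the crib: j(9)−c(2)=7, so the shift is 7.
Subtract 7 from each ciphertext letter:
j(9): 9−7=2 → c
g(6): 6−7=-1≡25 → z
d(3): 3−7=-4≡22 → w
b(1): 1−7=-6≡20 → u
n(13): 13−7=6 → g
q(16): 16−7=9 → j
w(22): 22−7=15 → p
f(5): 5−7=-2≡24 → y
g(6): 6−7=-1≡25 → z
e(4): 4−7=-3≡23 → x
a(0): 0−7=-7≡19 → t

czwugjpyzxt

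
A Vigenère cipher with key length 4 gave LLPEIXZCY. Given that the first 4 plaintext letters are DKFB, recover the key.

Subtract each crib letter from the matching ciphertext letter (mod 26):
L(11)−D(3)=8 → I
L(11)−K(10)=1 → B
P(15)−F(5)=10 → K
E(4)−B(1)=3 → D

IBKD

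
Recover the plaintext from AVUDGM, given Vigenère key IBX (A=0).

Repeat the key across the ciphertext: IBXIBX
A(0)−I(8): -8≡18 → S
V(21)−B(1): 20 → U
U(20)−X(23): -3≡23 → X
D(3)−I(8): -5≡21 → V
G(6)−B(1): 5 → F
M(12)−X(23): -11≡15 → P

SUXVFP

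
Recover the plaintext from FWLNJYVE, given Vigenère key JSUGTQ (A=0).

Repeat the key across the ciphertext: JSUGTQJS
F(5)−J(9): -4≡22 → W
W(22)−S(18): 4 → E
L(11)−U(20): -9≡17 → R
N(13)−G(6): 7 → H
J(9)−T(19): -10≡16 → Q
Y(24)−Q(16): 8 → I
V(21)−J(9): 12 → M
E(4)−S(18): -14≡12 → M

WERHQIMM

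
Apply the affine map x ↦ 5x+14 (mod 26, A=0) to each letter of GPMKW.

G(6): 5·6+14=44≡18 → S
P(15): 5·15+14=89≡11 → L
M(12): 5·12+14=74≡22 → W
K(10): 5·10+14=64≡12 → M
W(22): 5·22+14=124≡20 → U

SLWMU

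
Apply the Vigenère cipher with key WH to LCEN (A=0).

Repeat the key across the message: WHWH
L(11)+W(22): 33≡7 → H
C(2)+H(7): 9 → J
E(4)+W(22): 26≡0 → A
N(13)+H(7): 20 → U

HJAU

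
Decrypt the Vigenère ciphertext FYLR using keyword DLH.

CNEO

Repeat the key across the ciphertext: DLHD
F(5)−D(3): 2 → C
Y(24)−L(11): 13 → N
L(11)−H(7): 4 → E
R(17)−D(3): 14 → O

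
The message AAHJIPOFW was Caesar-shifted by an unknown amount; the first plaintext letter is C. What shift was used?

24

From the crib: A(0)−C(2)=-2≡24, so the shift is 24.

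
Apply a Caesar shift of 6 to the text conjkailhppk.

iutpqgornvvq

c(2): 2+6=8 → i
o(14): 14+6=20 → u
n(13): 13+6=19 → t
j(9): 9+6=15 → p
k(10): 10+6=16 → q
a(0): 0+6=6 → g
i(8): 8+6=14 → o
l(11): 11+6=17 → r
h(7): 7+6=13 → n
p(15): 15+6=21 → v
p(15): 15+6=21 → v
k(10): 10+6=16 → q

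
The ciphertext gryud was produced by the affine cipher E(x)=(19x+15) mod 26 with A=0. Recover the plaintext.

The inverse of 19 mod 26 is 11, since 19·11=209≡1. Apply D(y)=11·(y−15) mod 26:
g(6): 11·(6−15)=-99≡5 → f
r(17): 11·(17−15)=22 → w
y(24): 11·(24−15)=99≡21 → v
u(20): 11·(20−15)=55≡3 → d
d(3): 11·(3−15)=-132≡24 → y

fwvdy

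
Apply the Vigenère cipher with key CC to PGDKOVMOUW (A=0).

Repeat the key across the message: CCCCCCCCCC
P(15)+C(2): 17 → R
G(6)+C(2): 8 → I
D(3)+C(2): 5 → F
K(10)+C(2): 12 → M
O(14)+C(2): 16 → Q
V(21)+C(2): 23 → X
M(12)+C(2): 14 → O
O(14)+C(2): 16 → Q
U(20)+C(2): 22 → W
W(22)+C(2): 24 → Y

RIFMQXOQWY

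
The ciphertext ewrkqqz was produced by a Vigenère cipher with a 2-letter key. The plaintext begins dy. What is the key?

by

Subtract each crib letter from the matching ciphertext letter (mod 26):
e(4)−d(3)=1 → b
w(22)−y(24)=-2≡24 → y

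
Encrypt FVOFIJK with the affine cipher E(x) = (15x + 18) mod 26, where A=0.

PVUPIXM

F(5): 15·5+18=93≡15 → P
V(21): 15·21+18=333≡21 → V
O(14): 15·14+18=228≡20 → U
F(5): 15·5+18=93≡15 → P
I(8): 15·8+18=138≡8 → I
J(9): 15·9+18=153≡23 → X
K(10): 15·10+18=168≡12 → M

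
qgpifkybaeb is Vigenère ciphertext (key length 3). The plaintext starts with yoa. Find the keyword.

Subtract each crib letter from the matching ciphertext letter (mod 26):
q(16)−y(24)=-8≡18 → s
g(6)−o(14)=-8≡18 → s
p(15)−a(0)=15 → p

ssp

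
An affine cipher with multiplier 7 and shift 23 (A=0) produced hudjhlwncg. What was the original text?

The inverse of 7 mod 26 is 15, since 7·15=105≡1. Apply D(y)=15·(y−23) mod 26:
h(7): 15·(7−23)=-240≡20 → u
u(20): 15·(20−23)=-45≡7 → h
d(3): 15·(3−23)=-300≡12 → m
j(9): 15·(9−23)=-210≡24 → y
h(7): 15·(7−23)=-240≡20 → u
l(11): 15·(11−23)=-180≡2 → c
w(22): 15·(22−23)=-15≡11 → l
n(13): 15·(13−23)=-150≡6 → g
c(2): 15·(2−23)=-315≡23 → x
g(6): 15·(6−23)=-255≡5 → f

uhmyuclgxf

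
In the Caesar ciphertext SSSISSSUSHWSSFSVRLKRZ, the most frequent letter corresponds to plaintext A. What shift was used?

18

The most frequent ciphertext letter is S (appears 10 times).
S is position 18; A is position 0.
Shift = 18.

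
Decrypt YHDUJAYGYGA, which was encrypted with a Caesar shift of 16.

IRNETKIQIQK

Y(24): 24−16=8 → I
H(7): 7−16=-9≡17 → R
D(3): 3−16=-13≡13 → N
U(20): 20−16=4 → E
J(9): 9−16=-7≡19 → T
A(0): 0−16=-16≡10 → K
Y(24): 24−16=8 → I
G(6): 6−16=-10≡16 → Q
Y(24): 24−16=8 → I
G(6): 6−16=-10≡16 → Q
A(0): 0−16=-16≡10 → K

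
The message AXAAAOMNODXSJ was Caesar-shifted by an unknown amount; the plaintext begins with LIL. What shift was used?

From the crib: A(0)−L(11)=-11≡15, so the shift is 15.

15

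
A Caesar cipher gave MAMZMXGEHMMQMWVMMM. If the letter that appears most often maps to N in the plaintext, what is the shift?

25

The most frequent ciphertext letter is M (appears 9 times).
M is position 12; N is position 13.
Shift = -1≡25.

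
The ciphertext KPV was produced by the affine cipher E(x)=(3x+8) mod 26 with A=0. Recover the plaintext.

The inverse of 3 mod 26 is 9, since 3·9=27≡1. Apply D(y)=9·(y−8) mod 26:
K(10): 9·(10−8)=18 → S
P(15): 9·(15−8)=63≡11 → L
V(21): 9·(21−8)=117≡13 → N

SLN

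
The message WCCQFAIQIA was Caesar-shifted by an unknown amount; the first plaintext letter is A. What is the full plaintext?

AGGUJEMUME

From the crib: W(22)−A(0)=22, so the shift is 22.
Subtract 22 from each ciphertext letter:
W(22): 22−22=0 → A
C(2): 2−22=-20≡6 → G
C(2): 2−22=-20≡6 → G
Q(16): 16−22=-6≡20 → U
F(5): 5−22=-17≡9 → J
A(0): 0−22=-22≡4 → E
I(8): 8−22=-14≡12 → M
Q(16): 16−22=-6≡20 → U
I(8): 8−22=-14≡12 → M
A(0): 0−22=-22≡4 → E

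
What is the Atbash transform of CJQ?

XQJ

C(2) → X(23)
J(9) → Q(16)
Q(16) → J(9)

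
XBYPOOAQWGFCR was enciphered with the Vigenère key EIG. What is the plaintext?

TTSLGIWIQCXWN

Repeat the key across the ciphertext: EIGEIGEIGEIGE
X(23)−E(4): 19 → T
B(1)−I(8): -7≡19 → T
Y(24)−G(6): 18 → S
P(15)−E(4): 11 → L
O(14)−I(8): 6 → G
O(14)−G(6): 8 → I
A(0)−E(4): -4≡22 → W
Q(16)−I(8): 8 → I
W(22)−G(6): 16 → Q
G(6)−E(4): 2 → C
F(5)−I(8): -3≡23 → X
C(2)−G(6): -4≡22 → W
R(17)−E(4): 13 → N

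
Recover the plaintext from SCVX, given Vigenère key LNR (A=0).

Repeat the key across the ciphertext: LNRL
S(18)−L(11): 7 → H
C(2)−N(13): -11≡15 → P
V(21)−R(17): 4 → E
X(23)−L(11): 12 → M

HPEM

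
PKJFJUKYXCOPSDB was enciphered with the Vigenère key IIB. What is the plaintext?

HCIXBTCQWUGOKVA

Repeat the key across the ciphertext: IIBIIBIIBIIBIIB
P(15)−I(8): 7 → H
K(10)−I(8): 2 → C
J(9)−B(1): 8 → I
F(5)−I(8): -3≡23 → X
J(9)−I(8): 1 → B
U(20)−B(1): 19 → T
K(10)−I(8): 2 → C
Y(24)−I(8): 16 → Q
X(23)−B(1): 22 → W
C(2)−I(8): -6≡20 → U
O(14)−I(8): 6 → G
P(15)−B(1): 14 → O
S(18)−I(8): 10 → K
D(3)−I(8): -5≡21 → V
B(1)−B(1): 0 → A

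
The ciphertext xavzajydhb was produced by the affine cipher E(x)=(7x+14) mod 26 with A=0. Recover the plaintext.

fybjydurzn

The inverse of 7 mod 26 is 15, since 7·15=105≡1. Apply D(y)=15·(y−14) mod 26:
x(23): 15·(23−14)=135≡5 → f
a(0): 15·(0−14)=-210≡24 → y
v(21): 15·(21−14)=105≡1 → b
z(25): 15·(25−14)=165≡9 → j
a(0): 15·(0−14)=-210≡24 → y
j(9): 15·(9−14)=-75≡3 → d
y(24): 15·(24−14)=150≡20 → u
d(3): 15·(3−14)=-165≡17 → r
h(7): 15·(7−14)=-105≡25 → z
b(1): 15·(1−14)=-195≡13 → n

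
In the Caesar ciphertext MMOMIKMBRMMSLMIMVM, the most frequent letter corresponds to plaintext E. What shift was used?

The most frequent ciphertext letter is M (appears 9 times).
M is position 12; E is position 4.
Shift = 8.

8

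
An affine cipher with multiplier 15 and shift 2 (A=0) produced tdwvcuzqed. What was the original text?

The inverse of 15 mod 26 is 7, since 15·7=105≡1. Apply D(y)=7·(y−2) mod 26:
t(19): 7·(19−2)=119≡15 → p
d(3): 7·(3−2)=7 → h
w(22): 7·(22−2)=140≡10 → k
v(21): 7·(21−2)=133≡3 → d
c(2): 7·(2−2)=0 → a
u(20): 7·(20−2)=126≡22 → w
z(25): 7·(25−2)=161≡5 → f
q(16): 7·(16−2)=98≡20 → u
e(4): 7·(4−2)=14 → o
d(3): 7·(3−2)=7 → h

phkdawfuoh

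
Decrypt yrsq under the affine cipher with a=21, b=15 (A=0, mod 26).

tkpf

The inverse of 21 mod 26 is 5, since 21·5=105≡1. Apply D(y)=5·(y−15) mod 26:
y(24): 5·(24−15)=45≡19 → t
r(17): 5·(17−15)=10 → k
s(18): 5·(18−15)=15 → p
q(16): 5·(16−15)=5 → f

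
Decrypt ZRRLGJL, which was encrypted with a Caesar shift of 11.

Z(25): 25−11=14 → O
R(17): 17−11=6 → G
R(17): 17−11=6 → G
L(11): 11−11=0 → A
G(6): 6−11=-5≡21 → V
J(9): 9−11=-2≡24 → Y
L(11): 11−11=0 → A

OGGAVYA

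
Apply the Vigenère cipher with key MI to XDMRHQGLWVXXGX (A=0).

Repeat the key across the message: MIMIMIMIMIMIMI
X(23)+M(12): 35≡9 → J
D(3)+I(8): 11 → L
M(12)+M(12): 24 → Y
R(17)+I(8): 25 → Z
H(7)+M(12): 19 → T
Q(16)+I(8): 24 → Y
G(6)+M(12): 18 → S
L(11)+I(8): 19 → T
W(22)+M(12): 34≡8 → I
V(21)+I(8): 29≡3 → D
X(23)+M(12): 35≡9 → J
X(23)+I(8): 31≡5 → F
G(6)+M(12): 18 → S
X(23)+I(8): 31≡5 → F

JLYZTYSTIDJFSF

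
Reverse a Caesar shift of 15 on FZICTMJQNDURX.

F(5): 5−15=-10≡16 → Q
Z(25): 25−15=10 → K
I(8): 8−15=-7≡19 → T
C(2): 2−15=-13≡13 → N
T(19): 19−15=4 → E
M(12): 12−15=-3≡23 → X
J(9): 9−15=-6≡20 → U
Q(16): 16−15=1 → B
N(13): 13−15=-2≡24 → Y
D(3): 3−15=-12≡14 → O
U(20): 20−15=5 → F
R(17): 17−15=2 → C
X(23): 23−15=8 → I

QKTNEXUBYOFCI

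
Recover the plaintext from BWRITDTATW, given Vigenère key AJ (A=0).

Repeat the key across the ciphertext: AJAJAJAJAJ
B(1)−A(0): 1 → B
W(22)−J(9): 13 → N
R(17)−A(0): 17 → R
I(8)−J(9): -1≡25 → Z
T(19)−A(0): 19 → T
D(3)−J(9): -6≡20 → U
T(19)−A(0): 19 → T
A(0)−J(9): -9≡17 → R
T(19)−A(0): 19 → T
W(22)−J(9): 13 → N

BNRZTUTRTN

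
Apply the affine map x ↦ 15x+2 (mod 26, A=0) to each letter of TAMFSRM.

BCAZMXA

T(19): 15·19+2=287≡1 → B
A(0): 15·0+2=2 → C
M(12): 15·12+2=182≡0 → A
F(5): 15·5+2=77≡25 → Z
S(18): 15·18+2=272≡12 → M
R(17): 15·17+2=257≡23 → X
M(12): 15·12+2=182≡0 → A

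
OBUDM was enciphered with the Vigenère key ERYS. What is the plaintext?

Repeat the key across the ciphertext: ERYSE
O(14)−E(4): 10 → K
B(1)−R(17): -16≡10 → K
U(20)−Y(24): -4≡22 → W
D(3)−S(18): -15≡11 → L
M(12)−E(4): 8 → I

KKWLI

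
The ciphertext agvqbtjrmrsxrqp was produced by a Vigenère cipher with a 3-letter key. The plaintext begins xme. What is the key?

Subtract each crib letter from the matching ciphertext letter (mod 26):
a(0)−x(23)=-23≡3 → d
g(6)−m(12)=-6≡20 → u
v(21)−e(4)=17 → r

dur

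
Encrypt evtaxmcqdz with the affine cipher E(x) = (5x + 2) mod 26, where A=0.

wdtcnkmerx

e(4): 5·4+2=22 → w
v(21): 5·21+2=107≡3 → d
t(19): 5·19+2=97≡19 → t
a(0): 5·0+2=2 → c
x(23): 5·23+2=117≡13 → n
m(12): 5·12+2=62≡10 → k
c(2): 5·2+2=12 → m
q(16): 5·16+2=82≡4 → e
d(3): 5·3+2=17 → r
z(25): 5·25+2=127≡23 → x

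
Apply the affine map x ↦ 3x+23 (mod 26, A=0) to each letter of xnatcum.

okxcdfh

x(23): 3·23+23=92≡14 → o
n(13): 3·13+23=62≡10 → k
a(0): 3·0+23=23 → x
t(19): 3·19+23=80≡2 → c
c(2): 3·2+23=29≡3 → d
u(20): 3·20+23=83≡5 → f
m(12): 3·12+23=59≡7 → h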